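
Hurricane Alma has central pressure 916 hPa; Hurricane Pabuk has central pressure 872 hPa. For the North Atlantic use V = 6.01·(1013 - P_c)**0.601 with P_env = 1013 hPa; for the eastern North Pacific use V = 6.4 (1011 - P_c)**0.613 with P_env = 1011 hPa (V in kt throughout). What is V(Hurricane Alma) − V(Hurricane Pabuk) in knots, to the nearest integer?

Hurricane Alma: ΔP = 97; V ≈ 6.01 × 97^0.601 ≈ 93.96 kt.
Hurricane Pabuk: ΔP = 139; V ≈ 6.4 × 139^0.613 ≈ 131.78 kt.
Difference ≈ 93.96 − 131.78 = -37.82 → -38 kt.

-38 kt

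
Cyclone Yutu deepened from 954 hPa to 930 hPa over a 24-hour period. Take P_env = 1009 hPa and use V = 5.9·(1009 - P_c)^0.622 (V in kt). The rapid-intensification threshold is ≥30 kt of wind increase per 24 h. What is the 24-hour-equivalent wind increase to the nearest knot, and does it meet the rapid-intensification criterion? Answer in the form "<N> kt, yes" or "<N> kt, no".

18 kt, no

V₁: ΔP = 55, V ≈ 5.9 × 55^0.622 ≈ 71.34 kt.
V₂: ΔP = 79, V ≈ 5.9 × 79^0.622 ≈ 89.37 kt.
ΔV over 24 h = 18.03 kt → 24 h equivalent = 18.03 × 24/24 ≈ 18.03 kt.
18 kt < 30 kt ⇒ not rapid intensification.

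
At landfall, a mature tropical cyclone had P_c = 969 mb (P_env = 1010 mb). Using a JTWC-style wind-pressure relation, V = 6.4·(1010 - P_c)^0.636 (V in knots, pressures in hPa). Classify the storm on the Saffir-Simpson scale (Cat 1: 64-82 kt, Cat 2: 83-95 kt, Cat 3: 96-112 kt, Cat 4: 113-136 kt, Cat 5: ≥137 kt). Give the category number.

ΔP = 1010 − 969 = 41 mb.
V ≈ 6.4 × 41^0.636 = 6.4 × 10.61 ≈ 68 kt.
68 kt falls in the Category 1 band.

1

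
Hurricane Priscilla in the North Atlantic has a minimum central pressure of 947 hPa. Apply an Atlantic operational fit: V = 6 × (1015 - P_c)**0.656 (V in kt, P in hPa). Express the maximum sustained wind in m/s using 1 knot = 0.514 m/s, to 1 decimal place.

ΔP = 1015 − 947 = 68 hPa.
V ≈ 6 × 68^0.656 = 6 × 15.927 ≈ 95.560 kt.
95.560 × 0.514 ≈ 49.12 m/s → 49.1 m/s.

49.1 m/s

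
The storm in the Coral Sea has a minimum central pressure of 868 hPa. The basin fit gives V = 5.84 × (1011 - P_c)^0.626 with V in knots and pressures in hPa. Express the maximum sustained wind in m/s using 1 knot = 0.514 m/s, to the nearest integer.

67 m/s

ΔP = 1011 − 868 = 143 hPa.
V ≈ 5.84 × 143^0.626 = 5.84 × 22.348 ≈ 130.513 kt.
130.513 × 0.514 ≈ 67.08 m/s → 67 m/s.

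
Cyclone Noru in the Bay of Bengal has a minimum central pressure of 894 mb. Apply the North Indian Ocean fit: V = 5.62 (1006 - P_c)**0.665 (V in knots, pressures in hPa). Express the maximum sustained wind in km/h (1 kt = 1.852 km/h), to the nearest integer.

240 km/h

ΔP = 1006 − 894 = 112 mb.
V ≈ 5.62 × 112^0.665 = 5.62 × 23.053 ≈ 129.559 kt.
129.559 × 1.852 ≈ 239.94 km/h → 240 km/h.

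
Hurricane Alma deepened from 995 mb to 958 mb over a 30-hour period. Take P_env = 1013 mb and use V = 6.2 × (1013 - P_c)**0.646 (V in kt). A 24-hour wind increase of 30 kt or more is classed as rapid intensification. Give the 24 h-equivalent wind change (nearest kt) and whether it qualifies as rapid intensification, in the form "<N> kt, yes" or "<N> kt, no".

34 kt, yes

V₁: ΔP = 18, V ≈ 6.2 × 18^0.646 ≈ 40.11 kt.
V₂: ΔP = 55, V ≈ 6.2 × 55^0.646 ≈ 82.54 kt.
ΔV over 30 h = 42.43 kt → 24 h equivalent = 42.43 × 24/30 ≈ 33.94 kt.
34 kt ≥ 30 kt ⇒ rapid intensification.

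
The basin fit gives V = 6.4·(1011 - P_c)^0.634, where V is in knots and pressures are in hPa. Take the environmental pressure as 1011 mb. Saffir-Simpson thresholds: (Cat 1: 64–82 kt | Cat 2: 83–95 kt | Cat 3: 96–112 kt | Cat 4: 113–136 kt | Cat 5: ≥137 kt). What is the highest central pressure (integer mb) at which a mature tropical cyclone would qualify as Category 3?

Category 3 begins at V = 96 kt.
Required ΔP = (96/6.4)^(1/0.634) = 15.000^1.577 ≈ 71.62 mb.
P_c ≤ 1011 − 71.62 = 939.38, so the highest integer P_c is 939 mb.

939 mb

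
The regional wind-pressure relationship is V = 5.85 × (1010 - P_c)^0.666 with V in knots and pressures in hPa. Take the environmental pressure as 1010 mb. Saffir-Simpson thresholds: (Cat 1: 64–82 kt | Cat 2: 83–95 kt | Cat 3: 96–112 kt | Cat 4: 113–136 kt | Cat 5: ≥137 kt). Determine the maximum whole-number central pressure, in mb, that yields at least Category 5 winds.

Category 5 begins at V = 137 kt.
Required ΔP = (137/5.85)^(1/0.666) = 23.419^1.502 ≈ 113.87 mb.
P_c ≤ 1010 − 113.87 = 896.13, so the highest integer P_c is 896 mb.

896 mb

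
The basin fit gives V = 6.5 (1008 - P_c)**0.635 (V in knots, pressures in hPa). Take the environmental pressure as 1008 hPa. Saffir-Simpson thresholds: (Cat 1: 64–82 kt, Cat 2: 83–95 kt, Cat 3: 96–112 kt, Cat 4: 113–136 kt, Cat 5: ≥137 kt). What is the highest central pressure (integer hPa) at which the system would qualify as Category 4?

Category 4 begins at V = 113 kt.
Required ΔP = (113/6.5)^(1/0.635) = 17.385^1.575 ≈ 89.75 hPa.
P_c ≤ 1008 − 89.75 = 918.25, so the highest integer P_c is 918 hPa.

918 hPa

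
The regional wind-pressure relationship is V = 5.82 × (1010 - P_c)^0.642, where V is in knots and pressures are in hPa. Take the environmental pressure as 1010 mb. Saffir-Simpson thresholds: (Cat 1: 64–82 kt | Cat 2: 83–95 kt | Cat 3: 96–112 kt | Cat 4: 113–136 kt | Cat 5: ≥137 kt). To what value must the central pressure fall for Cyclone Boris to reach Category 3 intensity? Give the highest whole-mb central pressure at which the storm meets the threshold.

Category 3 begins at V = 96 kt.
Required ΔP = (96/5.82)^(1/0.642) = 16.495^1.558 ≈ 78.74 mb.
P_c ≤ 1010 − 78.74 = 931.26, so the highest integer P_c is 931 mb.

931 mb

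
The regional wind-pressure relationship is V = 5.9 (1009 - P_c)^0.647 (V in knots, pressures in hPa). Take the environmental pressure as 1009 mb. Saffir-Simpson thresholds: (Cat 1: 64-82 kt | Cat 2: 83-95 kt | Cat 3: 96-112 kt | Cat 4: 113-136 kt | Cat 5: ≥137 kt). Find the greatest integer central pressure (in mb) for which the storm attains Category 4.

Category 4 begins at V = 113 kt.
Required ΔP = (113/5.9)^(1/0.647) = 19.153^1.546 ≈ 95.90 mb.
P_c ≤ 1009 − 95.90 = 913.10, so the highest integer P_c is 913 mb.

913 mb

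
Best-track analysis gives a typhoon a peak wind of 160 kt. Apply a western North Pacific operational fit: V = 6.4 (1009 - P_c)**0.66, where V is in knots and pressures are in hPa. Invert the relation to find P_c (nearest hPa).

ΔP = (V / 6.4)^(1/0.66) = (160/6.4)^1.515.
160/6.4 = 25.000; 25.000^1.515 ≈ 131.25 hPa.
P_c = 1009 − 131.25 = 877.75 ≈ 878 hPa.

878 hPa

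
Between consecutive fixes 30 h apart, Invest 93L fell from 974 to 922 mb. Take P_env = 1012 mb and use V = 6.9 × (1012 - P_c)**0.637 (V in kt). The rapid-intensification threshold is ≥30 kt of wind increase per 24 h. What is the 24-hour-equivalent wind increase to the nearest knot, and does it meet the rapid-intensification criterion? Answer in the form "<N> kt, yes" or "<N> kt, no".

41 kt, yes

V₁: ΔP = 38, V ≈ 6.9 × 38^0.637 ≈ 70.01 kt.
V₂: ΔP = 90, V ≈ 6.9 × 90^0.637 ≈ 121.26 kt.
ΔV over 30 h = 51.25 kt → 24 h equivalent = 51.25 × 24/30 ≈ 41.00 kt.
41 kt ≥ 30 kt ⇒ rapid intensification.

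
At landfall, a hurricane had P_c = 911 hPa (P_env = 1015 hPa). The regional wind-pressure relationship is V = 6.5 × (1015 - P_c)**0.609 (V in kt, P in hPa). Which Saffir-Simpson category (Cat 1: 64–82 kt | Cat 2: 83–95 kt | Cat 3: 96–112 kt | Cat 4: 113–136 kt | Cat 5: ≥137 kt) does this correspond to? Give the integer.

3

ΔP = 1015 − 911 = 104 hPa.
V ≈ 6.5 × 104^0.609 = 6.5 × 16.92 ≈ 110 kt.
110 kt falls in the Category 3 band.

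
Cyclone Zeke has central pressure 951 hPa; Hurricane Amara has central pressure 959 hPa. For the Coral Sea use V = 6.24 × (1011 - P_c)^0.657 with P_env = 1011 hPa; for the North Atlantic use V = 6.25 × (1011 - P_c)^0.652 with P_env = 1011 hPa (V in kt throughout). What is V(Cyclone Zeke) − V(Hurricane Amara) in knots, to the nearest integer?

10 kt

Cyclone Zeke: ΔP = 60; V ≈ 6.24 × 60^0.657 ≈ 91.92 kt.
Hurricane Amara: ΔP = 52; V ≈ 6.25 × 52^0.652 ≈ 82.17 kt.
Difference ≈ 91.92 − 82.17 = 9.75 → 10 kt.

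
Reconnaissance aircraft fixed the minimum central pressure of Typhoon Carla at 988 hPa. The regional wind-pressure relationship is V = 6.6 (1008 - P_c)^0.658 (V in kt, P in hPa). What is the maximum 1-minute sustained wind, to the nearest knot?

47 kt

ΔP = 1008 − 988 = 20 hPa.
20^0.658 ≈ 7.179.
V ≈ 6.6 × 7.179 ≈ 47.4 kt.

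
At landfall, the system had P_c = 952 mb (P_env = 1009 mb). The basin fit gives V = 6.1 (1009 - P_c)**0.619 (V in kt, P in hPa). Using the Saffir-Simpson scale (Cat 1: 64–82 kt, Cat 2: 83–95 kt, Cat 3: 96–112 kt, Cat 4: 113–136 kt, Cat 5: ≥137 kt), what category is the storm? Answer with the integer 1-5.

ΔP = 1009 − 952 = 57 mb.
V ≈ 6.1 × 57^0.619 = 6.1 × 12.21 ≈ 75 kt.
75 kt falls in the Category 1 band.

1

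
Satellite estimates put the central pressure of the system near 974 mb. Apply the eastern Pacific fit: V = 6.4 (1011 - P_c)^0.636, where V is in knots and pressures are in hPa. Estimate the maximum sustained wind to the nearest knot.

ΔP = 1011 − 974 = 37 mb.
37^0.636 ≈ 9.940.
V ≈ 6.4 × 9.940 ≈ 63.6 kt.

64 kt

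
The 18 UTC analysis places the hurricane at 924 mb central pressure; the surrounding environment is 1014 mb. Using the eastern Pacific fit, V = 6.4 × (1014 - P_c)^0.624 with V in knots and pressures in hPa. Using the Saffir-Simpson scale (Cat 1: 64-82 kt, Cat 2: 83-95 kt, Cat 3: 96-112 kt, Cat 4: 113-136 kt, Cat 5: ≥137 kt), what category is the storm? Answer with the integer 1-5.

ΔP = 1014 − 924 = 90 mb.
V ≈ 6.4 × 90^0.624 = 6.4 × 16.57 ≈ 106 kt.
106 kt falls in the Category 3 band.

3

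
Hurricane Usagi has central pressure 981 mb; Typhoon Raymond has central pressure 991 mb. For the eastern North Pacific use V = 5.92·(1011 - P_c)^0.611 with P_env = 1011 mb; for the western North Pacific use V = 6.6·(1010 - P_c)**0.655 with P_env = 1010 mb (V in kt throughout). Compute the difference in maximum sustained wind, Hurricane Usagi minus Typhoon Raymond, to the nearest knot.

2 kt

Hurricane Usagi: ΔP = 30; V ≈ 5.92 × 30^0.611 ≈ 47.30 kt.
Typhoon Raymond: ΔP = 19; V ≈ 6.6 × 19^0.655 ≈ 45.41 kt.
Difference ≈ 47.30 − 45.41 = 1.89 → 2 kt.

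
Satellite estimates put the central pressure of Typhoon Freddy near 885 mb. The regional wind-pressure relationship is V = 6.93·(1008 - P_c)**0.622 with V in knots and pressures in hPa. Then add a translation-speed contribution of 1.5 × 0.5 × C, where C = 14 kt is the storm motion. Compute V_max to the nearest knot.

ΔP = 1008 − 885 = 123 mb.
123^0.622 ≈ 19.949.
V ≈ 6.93 × 19.949 ≈ 138.2 kt.
Translation term: 1.5 × 0.5 × 14 = 10.5 kt.
Corrected V ≈ 148.7 kt → 149 kt.

149 kt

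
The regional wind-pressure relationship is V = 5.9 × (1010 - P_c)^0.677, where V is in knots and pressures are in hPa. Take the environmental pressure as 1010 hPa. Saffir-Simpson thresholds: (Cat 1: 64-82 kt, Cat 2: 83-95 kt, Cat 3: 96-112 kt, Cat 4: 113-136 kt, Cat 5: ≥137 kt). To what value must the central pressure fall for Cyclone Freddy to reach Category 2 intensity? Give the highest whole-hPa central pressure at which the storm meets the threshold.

Category 2 begins at V = 83 kt.
Required ΔP = (83/5.9)^(1/0.677) = 14.068^1.477 ≈ 49.66 hPa.
P_c ≤ 1010 − 49.66 = 960.34, so the highest integer P_c is 960 hPa.

960 hPa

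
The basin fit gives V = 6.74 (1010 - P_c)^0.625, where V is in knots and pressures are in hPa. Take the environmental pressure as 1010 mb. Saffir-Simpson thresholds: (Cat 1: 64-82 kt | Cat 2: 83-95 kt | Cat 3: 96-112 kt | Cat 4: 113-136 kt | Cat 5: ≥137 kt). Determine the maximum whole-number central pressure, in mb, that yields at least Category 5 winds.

886 mb

Category 5 begins at V = 137 kt.
Required ΔP = (137/6.74)^(1/0.625) = 20.326^1.600 ≈ 123.85 mb.
P_c ≤ 1010 − 123.85 = 886.15, so the highest integer P_c is 886 mb.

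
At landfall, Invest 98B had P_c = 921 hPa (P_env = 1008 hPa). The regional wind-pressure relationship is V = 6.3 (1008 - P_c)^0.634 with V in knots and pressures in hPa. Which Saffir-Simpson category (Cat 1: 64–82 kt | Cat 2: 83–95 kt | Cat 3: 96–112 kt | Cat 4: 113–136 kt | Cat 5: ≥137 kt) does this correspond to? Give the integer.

3

ΔP = 1008 − 921 = 87 hPa.
V ≈ 6.3 × 87^0.634 = 6.3 × 16.97 ≈ 107 kt.
107 kt falls in the Category 3 band.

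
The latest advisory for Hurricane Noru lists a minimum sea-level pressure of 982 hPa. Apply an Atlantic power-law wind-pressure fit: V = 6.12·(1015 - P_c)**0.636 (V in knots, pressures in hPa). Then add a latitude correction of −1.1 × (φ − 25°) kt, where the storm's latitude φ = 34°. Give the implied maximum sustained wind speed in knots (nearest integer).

ΔP = 1015 − 982 = 33 hPa.
33^0.636 ≈ 9.242.
V ≈ 6.12 × 9.242 ≈ 56.6 kt.
Latitude correction: −1.1 × (34 − 25) = -9.9 kt.
Corrected V ≈ 46.7 kt → 47 kt.

47 kt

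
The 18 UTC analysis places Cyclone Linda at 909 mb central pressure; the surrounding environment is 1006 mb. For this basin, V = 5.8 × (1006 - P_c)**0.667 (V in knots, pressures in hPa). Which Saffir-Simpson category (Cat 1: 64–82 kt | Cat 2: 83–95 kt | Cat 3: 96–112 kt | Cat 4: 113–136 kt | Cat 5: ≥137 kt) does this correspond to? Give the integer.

ΔP = 1006 − 909 = 97 mb.
V ≈ 5.8 × 97^0.667 = 5.8 × 21.14 ≈ 123 kt.
123 kt falls in the Category 4 band.

4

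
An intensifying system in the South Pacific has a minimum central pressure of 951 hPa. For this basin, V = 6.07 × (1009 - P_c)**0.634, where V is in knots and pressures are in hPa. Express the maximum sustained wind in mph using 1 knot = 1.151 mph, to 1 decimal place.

91.7 mph

ΔP = 1009 − 951 = 58 hPa.
V ≈ 6.07 × 58^0.634 = 6.07 × 13.122 ≈ 79.653 kt.
79.653 × 1.151 ≈ 91.68 mph → 91.7 mph.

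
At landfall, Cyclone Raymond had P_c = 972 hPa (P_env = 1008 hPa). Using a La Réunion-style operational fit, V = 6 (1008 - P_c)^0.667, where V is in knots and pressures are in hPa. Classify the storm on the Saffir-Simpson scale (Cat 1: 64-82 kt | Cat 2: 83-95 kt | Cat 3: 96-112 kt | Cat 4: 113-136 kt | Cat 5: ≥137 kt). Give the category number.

ΔP = 1008 − 972 = 36 hPa.
V ≈ 6 × 36^0.667 = 6 × 10.92 ≈ 65 kt.
65 kt falls in the Category 1 band.

1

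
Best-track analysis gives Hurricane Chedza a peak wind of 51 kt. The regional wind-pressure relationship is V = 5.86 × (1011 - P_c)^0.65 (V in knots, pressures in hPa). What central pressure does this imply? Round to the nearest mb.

ΔP = (V / 5.86)^(1/0.65) = (51/5.86)^1.538.
51/5.86 = 8.703; 8.703^1.538 ≈ 27.90 mb.
P_c = 1011 − 27.90 = 983.10 ≈ 983 mb.

983 mb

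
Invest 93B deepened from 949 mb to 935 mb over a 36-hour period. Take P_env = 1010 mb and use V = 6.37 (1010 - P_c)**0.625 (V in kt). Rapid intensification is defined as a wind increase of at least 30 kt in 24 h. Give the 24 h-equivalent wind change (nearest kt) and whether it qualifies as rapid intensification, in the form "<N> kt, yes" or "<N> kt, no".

V₁: ΔP = 61, V ≈ 6.37 × 61^0.625 ≈ 83.17 kt.
V₂: ΔP = 75, V ≈ 6.37 × 75^0.625 ≈ 94.64 kt.
ΔV over 36 h = 11.47 kt → 24 h equivalent = 11.47 × 24/36 ≈ 7.65 kt.
8 kt < 30 kt ⇒ not rapid intensification.

8 kt, no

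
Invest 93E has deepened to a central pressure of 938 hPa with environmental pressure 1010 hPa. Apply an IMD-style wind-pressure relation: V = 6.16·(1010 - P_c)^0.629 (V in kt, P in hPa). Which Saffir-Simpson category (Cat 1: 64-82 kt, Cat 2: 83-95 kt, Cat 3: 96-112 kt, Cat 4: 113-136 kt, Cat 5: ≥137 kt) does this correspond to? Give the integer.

2

ΔP = 1010 − 938 = 72 hPa.
V ≈ 6.16 × 72^0.629 = 6.16 × 14.73 ≈ 91 kt.
91 kt falls in the Category 2 band.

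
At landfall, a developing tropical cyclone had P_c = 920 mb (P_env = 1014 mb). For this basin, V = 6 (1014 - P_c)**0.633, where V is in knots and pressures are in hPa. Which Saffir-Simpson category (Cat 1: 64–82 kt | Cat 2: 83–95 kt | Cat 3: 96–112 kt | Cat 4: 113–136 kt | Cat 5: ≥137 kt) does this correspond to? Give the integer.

3

ΔP = 1014 − 920 = 94 mb.
V ≈ 6 × 94^0.633 = 6 × 17.74 ≈ 106 kt.
106 kt falls in the Category 3 band.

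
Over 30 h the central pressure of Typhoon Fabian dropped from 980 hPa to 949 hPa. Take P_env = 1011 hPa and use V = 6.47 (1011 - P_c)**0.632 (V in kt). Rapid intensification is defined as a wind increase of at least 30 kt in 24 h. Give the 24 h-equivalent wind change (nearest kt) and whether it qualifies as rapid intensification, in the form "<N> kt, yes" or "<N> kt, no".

V₁: ΔP = 31, V ≈ 6.47 × 31^0.632 ≈ 56.68 kt.
V₂: ΔP = 62, V ≈ 6.47 × 62^0.632 ≈ 87.84 kt.
ΔV over 30 h = 31.16 kt → 24 h equivalent = 31.16 × 24/30 ≈ 24.93 kt.
25 kt < 30 kt ⇒ not rapid intensification.

25 kt, no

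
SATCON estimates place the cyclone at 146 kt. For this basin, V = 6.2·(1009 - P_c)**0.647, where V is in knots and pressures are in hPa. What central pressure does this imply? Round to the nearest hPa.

ΔP = (V / 6.2)^(1/0.647) = (146/6.2)^1.546.
146/6.2 = 23.548; 23.548^1.546 ≈ 131.98 hPa.
P_c = 1009 − 131.98 = 877.02 ≈ 877 hPa.

877 hPa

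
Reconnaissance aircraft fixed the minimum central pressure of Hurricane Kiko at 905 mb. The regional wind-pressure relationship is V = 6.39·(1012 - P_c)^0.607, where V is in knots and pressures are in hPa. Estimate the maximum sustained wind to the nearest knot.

109 kt

ΔP = 1012 − 905 = 107 mb.
107^0.607 ≈ 17.054.
V ≈ 6.39 × 17.054 ≈ 109.0 kt.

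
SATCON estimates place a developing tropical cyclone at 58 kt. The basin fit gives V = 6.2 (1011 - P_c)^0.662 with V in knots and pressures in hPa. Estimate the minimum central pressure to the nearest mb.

982 mb

ΔP = (V / 6.2)^(1/0.662) = (58/6.2)^1.511.
58/6.2 = 9.355; 9.355^1.511 ≈ 29.30 mb.
P_c = 1011 − 29.30 = 981.70 ≈ 982 mb.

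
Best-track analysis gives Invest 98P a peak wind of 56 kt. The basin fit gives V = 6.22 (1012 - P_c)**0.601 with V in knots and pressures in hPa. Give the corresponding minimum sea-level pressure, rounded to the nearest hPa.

ΔP = (V / 6.22)^(1/0.601) = (56/6.22)^1.664.
56/6.22 = 9.003; 9.003^1.664 ≈ 38.73 hPa.
P_c = 1012 − 38.73 = 973.27 ≈ 973 hPa.

973 hPa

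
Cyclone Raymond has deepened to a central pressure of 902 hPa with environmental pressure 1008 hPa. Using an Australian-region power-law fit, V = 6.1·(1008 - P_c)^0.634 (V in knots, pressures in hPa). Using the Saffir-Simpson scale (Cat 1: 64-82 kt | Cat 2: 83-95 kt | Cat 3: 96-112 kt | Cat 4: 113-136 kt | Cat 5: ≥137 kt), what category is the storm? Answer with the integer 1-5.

ΔP = 1008 − 902 = 106 hPa.
V ≈ 6.1 × 106^0.634 = 6.1 × 19.23 ≈ 117 kt.
117 kt falls in the Category 4 band.

4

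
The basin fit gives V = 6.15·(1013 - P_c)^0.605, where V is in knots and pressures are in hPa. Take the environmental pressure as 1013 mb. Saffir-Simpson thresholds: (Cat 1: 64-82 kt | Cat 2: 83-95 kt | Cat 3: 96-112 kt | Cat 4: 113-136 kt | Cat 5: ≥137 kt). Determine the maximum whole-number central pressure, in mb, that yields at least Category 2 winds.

939 mb

Category 2 begins at V = 83 kt.
Required ΔP = (83/6.15)^(1/0.605) = 13.496^1.653 ≈ 73.81 mb.
P_c ≤ 1013 − 73.81 = 939.19, so the highest integer P_c is 939 mb.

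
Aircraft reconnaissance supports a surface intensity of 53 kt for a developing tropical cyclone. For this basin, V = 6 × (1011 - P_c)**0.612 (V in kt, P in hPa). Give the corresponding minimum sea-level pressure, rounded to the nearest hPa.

976 hPa

ΔP = (V / 6)^(1/0.612) = (53/6)^1.634.
53/6 = 8.833; 8.833^1.634 ≈ 35.15 hPa.
P_c = 1011 − 35.15 = 975.85 ≈ 976 hPa.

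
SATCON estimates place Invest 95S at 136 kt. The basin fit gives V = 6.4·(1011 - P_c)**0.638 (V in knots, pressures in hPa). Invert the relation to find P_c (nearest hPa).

ΔP = (V / 6.4)^(1/0.638) = (136/6.4)^1.567.
136/6.4 = 21.250; 21.250^1.567 ≈ 120.36 hPa.
P_c = 1011 − 120.36 = 890.64 ≈ 891 hPa.

891 hPa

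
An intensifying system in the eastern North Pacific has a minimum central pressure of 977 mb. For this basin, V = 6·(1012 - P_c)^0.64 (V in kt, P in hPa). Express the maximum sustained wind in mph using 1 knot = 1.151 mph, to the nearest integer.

ΔP = 1012 − 977 = 35 mb.
V ≈ 6 × 35^0.64 = 6 × 9.732 ≈ 58.392 kt.
58.392 × 1.151 ≈ 67.21 mph → 67 mph.

67 mph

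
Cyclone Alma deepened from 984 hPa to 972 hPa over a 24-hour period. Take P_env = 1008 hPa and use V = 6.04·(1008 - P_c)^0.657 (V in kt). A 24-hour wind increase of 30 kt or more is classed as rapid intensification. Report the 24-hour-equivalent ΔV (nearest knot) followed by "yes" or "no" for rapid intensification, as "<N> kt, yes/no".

15 kt, no

V₁: ΔP = 24, V ≈ 6.04 × 24^0.657 ≈ 48.73 kt.
V₂: ΔP = 36, V ≈ 6.04 × 36^0.657 ≈ 63.61 kt.
ΔV over 24 h = 14.88 kt → 24 h equivalent = 14.88 × 24/24 ≈ 14.88 kt.
15 kt < 30 kt ⇒ not rapid intensification.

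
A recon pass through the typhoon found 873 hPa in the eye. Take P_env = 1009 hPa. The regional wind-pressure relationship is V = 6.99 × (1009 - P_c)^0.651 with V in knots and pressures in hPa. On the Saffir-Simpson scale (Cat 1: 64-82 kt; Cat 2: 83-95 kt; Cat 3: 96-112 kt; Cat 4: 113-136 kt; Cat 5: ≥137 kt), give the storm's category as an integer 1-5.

ΔP = 1009 − 873 = 136 hPa.
V ≈ 6.99 × 136^0.651 = 6.99 × 24.49 ≈ 171 kt.
171 kt falls in the Category 5 band.

5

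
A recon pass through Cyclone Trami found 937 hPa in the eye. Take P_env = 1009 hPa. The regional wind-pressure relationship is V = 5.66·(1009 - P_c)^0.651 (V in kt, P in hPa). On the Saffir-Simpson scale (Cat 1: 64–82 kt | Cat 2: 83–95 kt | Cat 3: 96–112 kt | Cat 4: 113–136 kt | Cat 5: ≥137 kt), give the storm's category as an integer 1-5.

2

ΔP = 1009 − 937 = 72 hPa.
V ≈ 5.66 × 72^0.651 = 5.66 × 16.19 ≈ 92 kt.
92 kt falls in the Category 2 band.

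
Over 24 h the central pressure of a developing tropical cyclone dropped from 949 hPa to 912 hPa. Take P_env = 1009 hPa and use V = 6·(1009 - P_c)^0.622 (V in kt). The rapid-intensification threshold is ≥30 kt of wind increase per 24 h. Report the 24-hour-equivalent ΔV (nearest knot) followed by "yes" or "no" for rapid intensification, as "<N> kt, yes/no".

27 kt, no

V₁: ΔP = 60, V ≈ 6 × 60^0.622 ≈ 76.59 kt.
V₂: ΔP = 97, V ≈ 6 × 97^0.622 ≈ 103.26 kt.
ΔV over 24 h = 26.67 kt → 24 h equivalent = 26.67 × 24/24 ≈ 26.67 kt.
27 kt < 30 kt ⇒ not rapid intensification.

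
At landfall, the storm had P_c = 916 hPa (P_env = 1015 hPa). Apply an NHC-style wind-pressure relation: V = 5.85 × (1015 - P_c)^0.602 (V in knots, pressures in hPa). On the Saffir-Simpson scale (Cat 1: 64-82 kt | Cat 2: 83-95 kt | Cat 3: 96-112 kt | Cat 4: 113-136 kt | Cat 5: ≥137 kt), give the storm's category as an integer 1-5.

2

ΔP = 1015 − 916 = 99 hPa.
V ≈ 5.85 × 99^0.602 = 5.85 × 15.90 ≈ 93 kt.
93 kt falls in the Category 2 band.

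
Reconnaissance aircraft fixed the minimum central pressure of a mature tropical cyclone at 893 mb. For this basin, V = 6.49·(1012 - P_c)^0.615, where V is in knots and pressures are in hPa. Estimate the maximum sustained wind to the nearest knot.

123 kt

ΔP = 1012 − 893 = 119 mb.
119^0.615 ≈ 18.900.
V ≈ 6.49 × 18.900 ≈ 122.7 kt.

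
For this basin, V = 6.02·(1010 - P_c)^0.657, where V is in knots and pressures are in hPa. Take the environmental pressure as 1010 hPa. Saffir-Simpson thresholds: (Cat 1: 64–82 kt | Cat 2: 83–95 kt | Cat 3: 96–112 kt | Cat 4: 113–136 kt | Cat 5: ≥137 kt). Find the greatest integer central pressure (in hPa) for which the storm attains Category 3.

942 hPa

Category 3 begins at V = 96 kt.
Required ΔP = (96/6.02)^(1/0.657) = 15.947^1.522 ≈ 67.69 hPa.
P_c ≤ 1010 − 67.69 = 942.31, so the highest integer P_c is 942 hPa.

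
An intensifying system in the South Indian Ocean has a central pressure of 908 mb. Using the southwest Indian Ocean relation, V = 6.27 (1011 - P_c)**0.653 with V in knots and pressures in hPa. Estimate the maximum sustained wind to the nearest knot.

129 kt

ΔP = 1011 − 908 = 103 mb.
103^0.653 ≈ 20.624.
V ≈ 6.27 × 20.624 ≈ 129.3 kt.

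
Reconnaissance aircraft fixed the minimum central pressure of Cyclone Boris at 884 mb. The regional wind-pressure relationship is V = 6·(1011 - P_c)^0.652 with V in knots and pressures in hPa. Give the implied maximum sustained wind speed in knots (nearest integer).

ΔP = 1011 − 884 = 127 mb.
127^0.652 ≈ 23.533.
V ≈ 6 × 23.533 ≈ 141.2 kt.

141 kt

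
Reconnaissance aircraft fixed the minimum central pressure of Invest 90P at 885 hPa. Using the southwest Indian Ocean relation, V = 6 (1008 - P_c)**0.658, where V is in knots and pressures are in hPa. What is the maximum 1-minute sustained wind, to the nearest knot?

142 kt

ΔP = 1008 − 885 = 123 hPa.
123^0.658 ≈ 23.722.
V ≈ 6 × 23.722 ≈ 142.3 kt.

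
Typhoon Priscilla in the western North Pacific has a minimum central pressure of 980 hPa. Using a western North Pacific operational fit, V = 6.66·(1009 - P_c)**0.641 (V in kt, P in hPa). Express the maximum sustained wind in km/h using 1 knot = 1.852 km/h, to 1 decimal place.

106.8 km/h

ΔP = 1009 − 980 = 29 hPa.
V ≈ 6.66 × 29^0.641 = 6.66 × 8.658 ≈ 57.660 kt.
57.660 × 1.852 ≈ 106.79 km/h → 106.8 km/h.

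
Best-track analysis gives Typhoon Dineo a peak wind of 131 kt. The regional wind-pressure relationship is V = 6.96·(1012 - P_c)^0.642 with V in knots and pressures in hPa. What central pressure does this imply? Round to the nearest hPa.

915 hPa

ΔP = (V / 6.96)^(1/0.642) = (131/6.96)^1.558.
131/6.96 = 18.822; 18.822^1.558 ≈ 96.71 hPa.
P_c = 1012 − 96.71 = 915.29 ≈ 915 hPa.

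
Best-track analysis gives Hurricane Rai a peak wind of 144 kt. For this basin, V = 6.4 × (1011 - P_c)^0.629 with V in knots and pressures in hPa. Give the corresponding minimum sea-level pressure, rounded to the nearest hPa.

ΔP = (V / 6.4)^(1/0.629) = (144/6.4)^1.590.
144/6.4 = 22.500; 22.500^1.590 ≈ 141.17 hPa.
P_c = 1011 − 141.17 = 869.83 ≈ 870 hPa.

870 hPa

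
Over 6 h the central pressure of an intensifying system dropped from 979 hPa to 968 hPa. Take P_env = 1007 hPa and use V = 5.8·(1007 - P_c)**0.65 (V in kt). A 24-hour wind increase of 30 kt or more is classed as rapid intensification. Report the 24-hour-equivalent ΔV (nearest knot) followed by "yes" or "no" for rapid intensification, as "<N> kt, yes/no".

49 kt, yes

V₁: ΔP = 28, V ≈ 5.8 × 28^0.65 ≈ 50.59 kt.
V₂: ΔP = 39, V ≈ 5.8 × 39^0.65 ≈ 62.75 kt.
ΔV over 6 h = 12.16 kt → 24 h equivalent = 12.16 × 24/6 ≈ 48.64 kt.
49 kt ≥ 30 kt ⇒ rapid intensification.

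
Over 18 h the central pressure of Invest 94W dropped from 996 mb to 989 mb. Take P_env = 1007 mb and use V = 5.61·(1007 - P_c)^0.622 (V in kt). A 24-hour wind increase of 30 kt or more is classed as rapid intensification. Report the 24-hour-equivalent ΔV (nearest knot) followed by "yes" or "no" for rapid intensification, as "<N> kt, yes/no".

V₁: ΔP = 11, V ≈ 5.61 × 11^0.622 ≈ 24.93 kt.
V₂: ΔP = 18, V ≈ 5.61 × 18^0.622 ≈ 33.86 kt.
ΔV over 18 h = 8.93 kt → 24 h equivalent = 8.93 × 24/18 ≈ 11.91 kt.
12 kt < 30 kt ⇒ not rapid intensification.

12 kt, no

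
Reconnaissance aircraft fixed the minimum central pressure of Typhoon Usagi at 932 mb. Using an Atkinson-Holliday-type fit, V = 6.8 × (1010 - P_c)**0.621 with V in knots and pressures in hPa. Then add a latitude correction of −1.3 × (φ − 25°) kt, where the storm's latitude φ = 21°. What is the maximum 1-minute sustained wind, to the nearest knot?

ΔP = 1010 − 932 = 78 mb.
78^0.621 ≈ 14.962.
V ≈ 6.8 × 14.962 ≈ 101.7 kt.
Latitude correction: −1.3 × (21 − 25) = 5.2 kt.
Corrected V ≈ 106.9 kt → 107 kt.

107 kt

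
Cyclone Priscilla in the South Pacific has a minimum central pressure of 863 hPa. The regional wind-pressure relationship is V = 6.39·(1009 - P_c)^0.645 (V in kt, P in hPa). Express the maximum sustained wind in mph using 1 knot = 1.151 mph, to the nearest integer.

ΔP = 1009 − 863 = 146 hPa.
V ≈ 6.39 × 146^0.645 = 6.39 × 24.889 ≈ 159.041 kt.
159.041 × 1.151 ≈ 183.06 mph → 183 mph.

183 mph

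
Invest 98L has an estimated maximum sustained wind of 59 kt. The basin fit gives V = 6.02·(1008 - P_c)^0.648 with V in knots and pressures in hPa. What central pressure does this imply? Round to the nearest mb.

ΔP = (V / 6.02)^(1/0.648) = (59/6.02)^1.543.
59/6.02 = 9.801; 9.801^1.543 ≈ 33.86 mb.
P_c = 1008 − 33.86 = 974.14 ≈ 974 mb.

974 mb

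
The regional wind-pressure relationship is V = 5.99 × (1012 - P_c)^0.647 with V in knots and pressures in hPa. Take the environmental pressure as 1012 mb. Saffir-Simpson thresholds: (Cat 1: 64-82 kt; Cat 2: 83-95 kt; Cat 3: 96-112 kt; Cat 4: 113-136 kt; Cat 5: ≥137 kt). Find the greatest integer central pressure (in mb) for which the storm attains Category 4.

Category 4 begins at V = 113 kt.
Required ΔP = (113/5.99)^(1/0.647) = 18.865^1.546 ≈ 93.68 mb.
P_c ≤ 1012 − 93.68 = 918.32, so the highest integer P_c is 918 mb.

918 mb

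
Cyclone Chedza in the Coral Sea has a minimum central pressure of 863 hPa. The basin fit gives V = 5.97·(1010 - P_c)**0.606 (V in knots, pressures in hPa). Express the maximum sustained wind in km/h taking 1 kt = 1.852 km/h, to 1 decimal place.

ΔP = 1010 − 863 = 147 hPa.
V ≈ 5.97 × 147^0.606 = 5.97 × 20.578 ≈ 122.848 kt.
122.848 × 1.852 ≈ 227.51 km/h → 227.5 km/h.

227.5 km/h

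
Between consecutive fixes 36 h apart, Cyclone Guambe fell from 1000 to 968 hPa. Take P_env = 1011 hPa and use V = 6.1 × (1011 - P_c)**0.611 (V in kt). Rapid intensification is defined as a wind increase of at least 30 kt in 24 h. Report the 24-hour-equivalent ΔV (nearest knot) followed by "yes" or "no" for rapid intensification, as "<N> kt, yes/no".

23 kt, no

V₁: ΔP = 11, V ≈ 6.1 × 11^0.611 ≈ 26.40 kt.
V₂: ΔP = 43, V ≈ 6.1 × 43^0.611 ≈ 60.73 kt.
ΔV over 36 h = 34.33 kt → 24 h equivalent = 34.33 × 24/36 ≈ 22.89 kt.
23 kt < 30 kt ⇒ not rapid intensification.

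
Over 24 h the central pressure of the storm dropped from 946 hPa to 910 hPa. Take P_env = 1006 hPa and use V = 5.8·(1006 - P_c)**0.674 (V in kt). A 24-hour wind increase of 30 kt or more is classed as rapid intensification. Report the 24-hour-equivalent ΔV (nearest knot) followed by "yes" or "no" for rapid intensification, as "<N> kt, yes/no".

V₁: ΔP = 60, V ≈ 5.8 × 60^0.674 ≈ 91.60 kt.
V₂: ΔP = 96, V ≈ 5.8 × 96^0.674 ≈ 125.74 kt.
ΔV over 24 h = 34.14 kt → 24 h equivalent = 34.14 × 24/24 ≈ 34.14 kt.
34 kt ≥ 30 kt ⇒ rapid intensification.

34 kt, yes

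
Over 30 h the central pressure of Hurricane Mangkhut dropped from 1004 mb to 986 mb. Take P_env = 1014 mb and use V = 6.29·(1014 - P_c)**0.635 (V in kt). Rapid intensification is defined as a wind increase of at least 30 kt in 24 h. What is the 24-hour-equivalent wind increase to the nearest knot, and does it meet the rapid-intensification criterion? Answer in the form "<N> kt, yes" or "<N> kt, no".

20 kt, no

V₁: ΔP = 10, V ≈ 6.29 × 10^0.635 ≈ 27.14 kt.
V₂: ΔP = 28, V ≈ 6.29 × 28^0.635 ≈ 52.19 kt.
ΔV over 30 h = 25.05 kt → 24 h equivalent = 25.05 × 24/30 ≈ 20.04 kt.
20 kt < 30 kt ⇒ not rapid intensification.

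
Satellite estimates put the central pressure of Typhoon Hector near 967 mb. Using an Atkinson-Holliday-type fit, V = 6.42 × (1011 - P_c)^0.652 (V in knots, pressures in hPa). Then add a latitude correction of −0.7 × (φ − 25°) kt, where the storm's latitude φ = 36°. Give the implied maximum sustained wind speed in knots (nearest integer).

ΔP = 1011 − 967 = 44 mb.
44^0.652 ≈ 11.790.
V ≈ 6.42 × 11.790 ≈ 75.7 kt.
Latitude correction: −0.7 × (36 − 25) = -7.7 kt.
Corrected V ≈ 68 kt → 68 kt.

68 kt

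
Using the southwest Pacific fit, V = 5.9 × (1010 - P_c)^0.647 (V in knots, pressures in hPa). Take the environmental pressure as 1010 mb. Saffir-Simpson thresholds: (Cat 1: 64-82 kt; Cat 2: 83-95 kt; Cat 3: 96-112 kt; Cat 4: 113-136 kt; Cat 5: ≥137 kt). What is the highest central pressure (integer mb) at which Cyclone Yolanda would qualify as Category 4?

914 mb

Category 4 begins at V = 113 kt.
Required ΔP = (113/5.9)^(1/0.647) = 19.153^1.546 ≈ 95.90 mb.
P_c ≤ 1010 − 95.90 = 914.10, so the highest integer P_c is 914 mb.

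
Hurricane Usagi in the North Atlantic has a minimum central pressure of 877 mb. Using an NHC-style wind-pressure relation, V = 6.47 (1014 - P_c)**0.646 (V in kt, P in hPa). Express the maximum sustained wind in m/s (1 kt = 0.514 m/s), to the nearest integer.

80 m/s

ΔP = 1014 − 877 = 137 mb.
V ≈ 6.47 × 137^0.646 = 6.47 × 24.006 ≈ 155.319 kt.
155.319 × 0.514 ≈ 79.83 m/s → 80 m/s.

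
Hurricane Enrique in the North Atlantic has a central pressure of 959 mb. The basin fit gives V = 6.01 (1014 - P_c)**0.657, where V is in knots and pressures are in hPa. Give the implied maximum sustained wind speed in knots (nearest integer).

84 kt

ΔP = 1014 − 959 = 55 mb.
55^0.657 ≈ 13.913.
V ≈ 6.01 × 13.913 ≈ 83.6 kt.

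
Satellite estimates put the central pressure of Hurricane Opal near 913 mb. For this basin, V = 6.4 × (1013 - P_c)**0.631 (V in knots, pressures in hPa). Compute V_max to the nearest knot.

ΔP = 1013 − 913 = 100 mb.
100^0.631 ≈ 18.281.
V ≈ 6.4 × 18.281 ≈ 117.0 kt.

117 kt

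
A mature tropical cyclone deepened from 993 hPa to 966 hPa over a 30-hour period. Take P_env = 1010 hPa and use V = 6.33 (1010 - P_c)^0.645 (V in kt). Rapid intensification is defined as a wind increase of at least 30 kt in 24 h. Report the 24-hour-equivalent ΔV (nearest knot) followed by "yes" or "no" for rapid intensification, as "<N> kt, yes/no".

V₁: ΔP = 17, V ≈ 6.33 × 17^0.645 ≈ 39.36 kt.
V₂: ΔP = 44, V ≈ 6.33 × 44^0.645 ≈ 72.68 kt.
ΔV over 30 h = 33.32 kt → 24 h equivalent = 33.32 × 24/30 ≈ 26.66 kt.
27 kt < 30 kt ⇒ not rapid intensification.

27 kt, no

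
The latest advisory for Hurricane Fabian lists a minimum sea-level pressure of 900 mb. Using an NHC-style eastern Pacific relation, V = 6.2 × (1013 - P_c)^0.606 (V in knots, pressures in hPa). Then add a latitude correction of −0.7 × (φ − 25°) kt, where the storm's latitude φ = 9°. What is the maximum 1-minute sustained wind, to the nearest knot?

120 kt

ΔP = 1013 − 900 = 113 mb.
113^0.606 ≈ 17.545.
V ≈ 6.2 × 17.545 ≈ 108.8 kt.
Latitude correction: −0.7 × (9 − 25) = 11.2 kt.
Corrected V ≈ 120 kt → 120 kt.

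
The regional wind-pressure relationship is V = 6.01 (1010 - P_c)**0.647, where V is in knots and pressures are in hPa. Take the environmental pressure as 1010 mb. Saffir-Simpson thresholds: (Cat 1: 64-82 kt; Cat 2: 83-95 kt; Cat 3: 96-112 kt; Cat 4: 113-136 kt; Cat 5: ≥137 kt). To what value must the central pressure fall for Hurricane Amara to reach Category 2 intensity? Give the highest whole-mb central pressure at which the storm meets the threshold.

952 mb

Category 2 begins at V = 83 kt.
Required ΔP = (83/6.01)^(1/0.647) = 13.810^1.546 ≈ 57.85 mb.
P_c ≤ 1010 − 57.85 = 952.15, so the highest integer P_c is 952 mb.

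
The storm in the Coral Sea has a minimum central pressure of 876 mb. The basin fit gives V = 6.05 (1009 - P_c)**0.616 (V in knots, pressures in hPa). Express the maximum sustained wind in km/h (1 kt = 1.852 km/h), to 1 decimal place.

ΔP = 1009 − 876 = 133 mb.
V ≈ 6.05 × 133^0.616 = 6.05 × 20.337 ≈ 123.040 kt.
123.040 × 1.852 ≈ 227.87 km/h → 227.9 km/h.

227.9 km/h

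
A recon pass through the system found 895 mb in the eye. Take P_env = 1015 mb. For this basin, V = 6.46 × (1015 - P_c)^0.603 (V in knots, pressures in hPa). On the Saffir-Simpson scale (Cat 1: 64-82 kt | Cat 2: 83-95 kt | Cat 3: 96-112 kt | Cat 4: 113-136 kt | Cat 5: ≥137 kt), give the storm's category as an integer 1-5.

4

ΔP = 1015 − 895 = 120 mb.
V ≈ 6.46 × 120^0.603 = 6.46 × 17.94 ≈ 116 kt.
116 kt falls in the Category 4 band.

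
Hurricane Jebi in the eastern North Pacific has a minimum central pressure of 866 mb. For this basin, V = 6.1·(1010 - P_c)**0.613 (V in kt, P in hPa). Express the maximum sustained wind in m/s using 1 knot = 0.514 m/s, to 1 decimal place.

ΔP = 1010 − 866 = 144 mb.
V ≈ 6.1 × 144^0.613 = 6.1 × 21.041 ≈ 128.353 kt.
128.353 × 0.514 ≈ 65.97 m/s → 66.0 m/s.

66.0 m/s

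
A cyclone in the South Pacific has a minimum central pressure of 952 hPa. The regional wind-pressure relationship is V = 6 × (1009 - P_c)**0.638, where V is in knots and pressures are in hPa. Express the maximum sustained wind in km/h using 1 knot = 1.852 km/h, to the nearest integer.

147 km/h

ΔP = 1009 − 952 = 57 hPa.
V ≈ 6 × 57^0.638 = 6 × 13.190 ≈ 79.141 kt.
79.141 × 1.852 ≈ 146.57 km/h → 147 km/h.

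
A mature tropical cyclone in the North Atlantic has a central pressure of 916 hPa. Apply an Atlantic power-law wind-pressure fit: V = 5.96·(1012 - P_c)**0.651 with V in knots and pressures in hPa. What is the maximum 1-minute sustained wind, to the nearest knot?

ΔP = 1012 − 916 = 96 hPa.
96^0.651 ≈ 19.519.
V ≈ 5.96 × 19.519 ≈ 116.3 kt.

116 kt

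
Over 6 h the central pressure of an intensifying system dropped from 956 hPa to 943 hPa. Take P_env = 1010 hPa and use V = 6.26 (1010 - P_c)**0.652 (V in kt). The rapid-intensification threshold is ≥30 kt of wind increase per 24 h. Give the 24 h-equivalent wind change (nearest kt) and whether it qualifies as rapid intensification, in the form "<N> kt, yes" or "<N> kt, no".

51 kt, yes

V₁: ΔP = 54, V ≈ 6.26 × 54^0.652 ≈ 84.35 kt.
V₂: ΔP = 67, V ≈ 6.26 × 67^0.652 ≈ 97.09 kt.
ΔV over 6 h = 12.74 kt → 24 h equivalent = 12.74 × 24/6 ≈ 50.96 kt.
51 kt ≥ 30 kt ⇒ rapid intensification.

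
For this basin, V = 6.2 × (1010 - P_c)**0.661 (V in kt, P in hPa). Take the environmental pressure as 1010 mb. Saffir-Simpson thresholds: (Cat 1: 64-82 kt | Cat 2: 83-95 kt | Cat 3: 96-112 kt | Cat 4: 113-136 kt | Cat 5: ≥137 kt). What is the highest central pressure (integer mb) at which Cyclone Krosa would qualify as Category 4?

Category 4 begins at V = 113 kt.
Required ΔP = (113/6.2)^(1/0.661) = 18.226^1.513 ≈ 80.77 mb.
P_c ≤ 1010 − 80.77 = 929.23, so the highest integer P_c is 929 mb.

929 mb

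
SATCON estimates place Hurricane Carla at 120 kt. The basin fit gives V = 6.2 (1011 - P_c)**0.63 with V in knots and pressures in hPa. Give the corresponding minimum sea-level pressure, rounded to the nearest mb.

901 mb

ΔP = (V / 6.2)^(1/0.63) = (120/6.2)^1.587.
120/6.2 = 19.355; 19.355^1.587 ≈ 110.29 mb.
P_c = 1011 − 110.29 = 900.71 ≈ 901 mb.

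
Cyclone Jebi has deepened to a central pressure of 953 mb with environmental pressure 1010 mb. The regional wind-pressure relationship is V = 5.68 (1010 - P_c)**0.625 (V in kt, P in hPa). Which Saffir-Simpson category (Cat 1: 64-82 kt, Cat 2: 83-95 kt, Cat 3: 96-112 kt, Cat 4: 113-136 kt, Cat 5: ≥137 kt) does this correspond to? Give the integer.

ΔP = 1010 − 953 = 57 mb.
V ≈ 5.68 × 57^0.625 = 5.68 × 12.51 ≈ 71 kt.
71 kt falls in the Category 1 band.

1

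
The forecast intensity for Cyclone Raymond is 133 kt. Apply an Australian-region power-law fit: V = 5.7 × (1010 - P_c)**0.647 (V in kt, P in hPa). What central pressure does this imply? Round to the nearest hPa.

880 hPa

ΔP = (V / 5.7)^(1/0.647) = (133/5.7)^1.546.
133/5.7 = 23.333; 23.333^1.546 ≈ 130.12 hPa.
P_c = 1010 − 130.12 = 879.88 ≈ 880 hPa.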